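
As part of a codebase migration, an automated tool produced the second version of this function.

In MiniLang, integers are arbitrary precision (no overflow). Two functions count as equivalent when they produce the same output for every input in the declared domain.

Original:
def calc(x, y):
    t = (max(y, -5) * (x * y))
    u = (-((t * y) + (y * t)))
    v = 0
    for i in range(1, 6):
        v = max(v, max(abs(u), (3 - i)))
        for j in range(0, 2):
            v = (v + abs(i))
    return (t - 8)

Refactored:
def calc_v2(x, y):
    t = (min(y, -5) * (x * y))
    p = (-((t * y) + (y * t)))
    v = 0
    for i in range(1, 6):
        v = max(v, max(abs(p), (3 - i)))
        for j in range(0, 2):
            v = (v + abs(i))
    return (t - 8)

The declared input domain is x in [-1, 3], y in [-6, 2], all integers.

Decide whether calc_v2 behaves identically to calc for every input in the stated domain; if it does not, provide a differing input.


These are not equivalent — on x=-1, y=-6 the outputs split (-38 vs -44).
calc: t = -30; u = -360; v = 0; [i=1]; v = 360; [j=0]; v = 361; [j=1]; v = 362; [i=2]; v = 362; [j=0]; v = 364; [j=1]; v = 366; [i=3]; v = 366; [j=0]; v = 369; [j=1]; v = 372; [i=4]; v = 372; [j=0]; v = 376; [j=1]; v = 380; [i=5]; v = 380; [j=0]; v = 385; [j=1]; v = 390; return -38
calc_v2: t = -36; p = -432; v = 0; [i=1]; v = 432; [j=0]; v = 433; [j=1]; v = 434; [i=2]; v = 434; [j=0]; v = 436; [j=1]; v = 438; [i=3]; v = 438; [j=0]; v = 441; [j=1]; v = 444; [i=4]; v = 444; [j=0]; v = 448; [j=1]; v = 452; [i=5]; v = 452; [j=0]; v = 457; [j=1]; v = 462; return -44
verdict: not equivalent; witness: x=-1, y=-6


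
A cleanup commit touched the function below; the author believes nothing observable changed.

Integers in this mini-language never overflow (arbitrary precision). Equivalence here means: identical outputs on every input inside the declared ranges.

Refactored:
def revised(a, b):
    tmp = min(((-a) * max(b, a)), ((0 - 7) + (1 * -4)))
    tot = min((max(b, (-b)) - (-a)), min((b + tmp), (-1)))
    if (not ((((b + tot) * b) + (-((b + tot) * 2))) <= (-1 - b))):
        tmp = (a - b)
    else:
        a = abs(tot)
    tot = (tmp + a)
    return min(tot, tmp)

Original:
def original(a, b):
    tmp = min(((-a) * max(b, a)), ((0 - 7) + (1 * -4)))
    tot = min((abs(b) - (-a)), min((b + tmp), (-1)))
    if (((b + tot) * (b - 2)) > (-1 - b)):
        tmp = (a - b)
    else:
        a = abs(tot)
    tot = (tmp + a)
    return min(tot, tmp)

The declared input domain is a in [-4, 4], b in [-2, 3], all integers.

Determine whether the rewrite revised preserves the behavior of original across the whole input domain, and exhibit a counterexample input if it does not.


The two versions differ — the changes include boolean connective usage differs, plus min/max/abs usage differs, plus comparison usage differs, plus arithmetic usage differs.
Tracing a=3, b=-2: original: tmp = -11; tot = -13; (((b + tot) * (b - 2)) > (-1 - b)) -> true; tmp = 5; tot = 8; return 5 | revised: tmp = -11; tot = -13; (not ((((b + tot) * b) + (-((b + tot) * 2))) <= (-1 - b))) -> true; tmp = 5; tot = 8; return 5 — matching result 5.
Across all 54 domain points the two functions coincide.
verdict: equivalent


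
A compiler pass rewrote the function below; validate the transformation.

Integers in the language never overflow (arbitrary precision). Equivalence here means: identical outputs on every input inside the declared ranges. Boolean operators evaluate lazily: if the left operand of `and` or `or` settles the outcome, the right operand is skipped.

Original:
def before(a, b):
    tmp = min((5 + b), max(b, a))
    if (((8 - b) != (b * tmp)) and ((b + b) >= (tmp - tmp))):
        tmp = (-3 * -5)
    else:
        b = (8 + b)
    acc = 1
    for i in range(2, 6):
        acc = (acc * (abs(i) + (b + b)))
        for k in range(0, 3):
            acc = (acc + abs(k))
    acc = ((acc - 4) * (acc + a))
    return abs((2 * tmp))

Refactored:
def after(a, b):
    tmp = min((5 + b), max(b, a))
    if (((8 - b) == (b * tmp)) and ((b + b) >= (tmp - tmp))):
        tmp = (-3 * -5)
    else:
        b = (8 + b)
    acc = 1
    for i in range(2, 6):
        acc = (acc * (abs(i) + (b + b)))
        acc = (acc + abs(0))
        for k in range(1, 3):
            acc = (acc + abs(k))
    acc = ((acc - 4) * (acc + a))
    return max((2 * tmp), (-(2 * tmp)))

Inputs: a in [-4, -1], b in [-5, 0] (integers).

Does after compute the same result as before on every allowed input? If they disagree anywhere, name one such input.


On input a=-4, b=0, before returns 30 while after returns 0.
verdict: not equivalent; witness: a=-4, b=0


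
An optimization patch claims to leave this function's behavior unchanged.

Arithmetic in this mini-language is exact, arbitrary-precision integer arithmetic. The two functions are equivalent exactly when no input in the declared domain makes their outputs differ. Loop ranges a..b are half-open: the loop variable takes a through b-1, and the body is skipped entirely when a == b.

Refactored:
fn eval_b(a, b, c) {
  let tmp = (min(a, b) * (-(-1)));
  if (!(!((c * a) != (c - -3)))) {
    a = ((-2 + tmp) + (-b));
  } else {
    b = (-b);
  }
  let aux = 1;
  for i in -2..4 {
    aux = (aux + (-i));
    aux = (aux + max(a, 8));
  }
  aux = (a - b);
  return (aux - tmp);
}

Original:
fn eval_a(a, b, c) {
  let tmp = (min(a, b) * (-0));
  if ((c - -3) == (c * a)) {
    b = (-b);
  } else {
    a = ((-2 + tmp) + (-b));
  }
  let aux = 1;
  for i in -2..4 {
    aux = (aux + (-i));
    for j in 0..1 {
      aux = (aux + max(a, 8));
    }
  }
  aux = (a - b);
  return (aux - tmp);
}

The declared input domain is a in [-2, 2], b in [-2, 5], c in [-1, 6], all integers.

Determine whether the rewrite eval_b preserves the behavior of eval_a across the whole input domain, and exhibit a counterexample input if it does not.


Consider the input a=-2, b=-2, c=-1.
eval_a: tmp becomes 0; next ((c - -3) == (c * a)) evaluates to true; next b becomes 2; next aux becomes 1; next at i=-2:; next aux becomes 3; next at j=0:; next aux becomes 11; next at i=-1:; next aux becomes 12; next at j=0:; next aux becomes 20; next at i=0:; next aux becomes 20; next at j=0:; next aux becomes 28; next at i=1:; next aux becomes 27; next at j=0:; next aux becomes 35; next at i=2:; next aux becomes 33; next at j=0:; next aux becomes 41; next at i=3:; next aux becomes 38; next at j=0:; next aux becomes 46; next aux becomes -4; next final value -4
eval_b: tmp becomes -2; next (!(!((c * a) != (c - -3)))) evaluates to false; next b becomes 2; next aux becomes 1; next at i=-2:; next aux becomes 3; next aux becomes 11; next at i=-1:; next aux becomes 12; next aux becomes 20; next at i=0:; next aux becomes 20; next aux becomes 28; next at i=1:; next aux becomes 27; next aux becomes 35; next at i=2:; next aux becomes 33; next aux becomes 41; next at i=3:; next aux becomes 38; next aux becomes 46; next aux becomes -4; next final value -2
-4 vs -2 — the two versions disagree here.
verdict: not equivalent; witness: a=-2, b=-2, c=-1


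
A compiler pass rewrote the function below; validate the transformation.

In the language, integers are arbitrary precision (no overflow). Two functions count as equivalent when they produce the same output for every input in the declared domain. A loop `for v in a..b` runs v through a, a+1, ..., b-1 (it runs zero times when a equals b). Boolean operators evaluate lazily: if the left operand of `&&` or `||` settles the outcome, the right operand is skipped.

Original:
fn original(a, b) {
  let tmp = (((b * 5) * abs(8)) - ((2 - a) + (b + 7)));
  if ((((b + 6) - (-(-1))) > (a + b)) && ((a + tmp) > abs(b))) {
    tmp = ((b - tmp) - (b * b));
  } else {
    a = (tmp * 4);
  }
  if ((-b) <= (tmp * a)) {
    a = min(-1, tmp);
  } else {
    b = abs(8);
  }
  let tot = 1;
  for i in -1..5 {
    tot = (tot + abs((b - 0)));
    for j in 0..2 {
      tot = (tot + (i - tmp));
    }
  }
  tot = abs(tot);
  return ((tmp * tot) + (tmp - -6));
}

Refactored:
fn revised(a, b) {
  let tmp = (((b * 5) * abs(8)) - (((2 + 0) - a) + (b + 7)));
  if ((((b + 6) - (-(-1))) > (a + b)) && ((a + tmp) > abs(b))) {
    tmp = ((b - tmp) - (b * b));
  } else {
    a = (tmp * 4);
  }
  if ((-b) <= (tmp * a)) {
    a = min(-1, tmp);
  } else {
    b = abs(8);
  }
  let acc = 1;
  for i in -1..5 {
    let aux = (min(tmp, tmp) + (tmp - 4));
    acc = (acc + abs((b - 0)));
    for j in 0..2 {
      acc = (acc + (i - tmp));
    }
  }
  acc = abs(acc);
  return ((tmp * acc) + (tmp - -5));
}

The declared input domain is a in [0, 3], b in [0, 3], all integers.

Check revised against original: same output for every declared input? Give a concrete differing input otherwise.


These are not equivalent — on a=0, b=0 the outputs split (-1146 vs -1147).
original: tmp := -9 | ((((b + 6) - (-(-1))) > (a + b)) && ((a + tmp) > abs(b))): false | a := -36 | ((-b) <= (tmp * a)): true | a := -9 | tot := 1 | iter i=-1: | tot := 1 | iter j=0: | tot := 9 | iter j=1: | tot := 17 | iter i=0: | tot := 17 | iter j=0: | tot := 26 | iter j=1: | tot := 35 | iter i=1: | tot := 35 | iter j=0: | tot := 45 | iter j=1: | tot := 55 | iter i=2: | tot := 55 | iter j=0: | tot := 66 | iter j=1: | tot := 77 | iter i=3: | tot := 77 | iter j=0: | tot := 89 | iter j=1: | tot := 101 | iter i=4: | tot := 101 | iter j=0: | tot := 114 | iter j=1: | tot := 127 | tot := 127 | result -1146
revised: tmp := -9 | ((((b + 6) - (-(-1))) > (a + b)) && ((a + tmp) > abs(b))): false | a := -36 | ((-b) <= (tmp * a)): true | a := -9 | acc := 1 | iter i=-1: | aux := -22 | acc := 1 | iter j=0: | acc := 9 | iter j=1: | acc := 17 | iter i=0: | aux := -22 | acc := 17 | iter j=0: | acc := 26 | iter j=1: | acc := 35 | iter i=1: | aux := -22 | acc := 35 | iter j=0: | acc := 45 | iter j=1: | acc := 55 | iter i=2: | aux := -22 | acc := 55 | iter j=0: | acc := 66 | iter j=1: | acc := 77 | iter i=3: | aux := -22 | acc := 77 | iter j=0: | acc := 89 | iter j=1: | acc := 101 | iter i=4: | aux := -22 | acc := 101 | iter j=0: | acc := 114 | iter j=1: | acc := 127 | acc := 127 | result -1147
verdict: not equivalent; witness: a=0, b=0


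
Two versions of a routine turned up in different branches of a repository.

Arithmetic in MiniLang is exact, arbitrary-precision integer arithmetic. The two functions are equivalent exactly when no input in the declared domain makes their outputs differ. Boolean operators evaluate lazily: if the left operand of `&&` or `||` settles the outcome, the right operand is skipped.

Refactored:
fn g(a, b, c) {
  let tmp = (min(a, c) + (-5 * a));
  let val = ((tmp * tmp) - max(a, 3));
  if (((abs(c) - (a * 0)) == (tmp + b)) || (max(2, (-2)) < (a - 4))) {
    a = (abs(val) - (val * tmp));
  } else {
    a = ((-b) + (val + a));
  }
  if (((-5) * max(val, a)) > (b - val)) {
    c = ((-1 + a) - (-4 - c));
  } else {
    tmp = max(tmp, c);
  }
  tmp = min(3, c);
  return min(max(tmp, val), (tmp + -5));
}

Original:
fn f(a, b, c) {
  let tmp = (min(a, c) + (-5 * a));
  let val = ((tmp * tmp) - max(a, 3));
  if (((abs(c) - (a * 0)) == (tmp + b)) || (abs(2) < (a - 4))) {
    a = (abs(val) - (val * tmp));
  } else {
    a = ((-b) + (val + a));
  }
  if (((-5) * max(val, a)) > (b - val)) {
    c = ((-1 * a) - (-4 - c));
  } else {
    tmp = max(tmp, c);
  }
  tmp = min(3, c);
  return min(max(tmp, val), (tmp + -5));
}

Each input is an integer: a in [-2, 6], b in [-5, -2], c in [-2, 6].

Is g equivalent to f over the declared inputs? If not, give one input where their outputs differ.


Run the pair on a=0, b=-2, c=0.
f: tmp=0, then val=-3, then (((abs(c) - (a * 0)) == (tmp + b)) || (abs(2) < (a - 4))) is false, then a=-1, then (((-5) * max(val, a)) > (b - val)) is true, then c=5, then tmp=3, then returns -2
g: tmp=0, then val=-3, then (((abs(c) - (a * 0)) == (tmp + b)) || (max(2, (-2)) < (a - 4))) is false, then a=-1, then (((-5) * max(val, a)) > (b - val)) is true, then c=2, then tmp=2, then returns -3
-2 against -3: the behavior changed.
verdict: not equivalent; witness: a=0, b=-2, c=0


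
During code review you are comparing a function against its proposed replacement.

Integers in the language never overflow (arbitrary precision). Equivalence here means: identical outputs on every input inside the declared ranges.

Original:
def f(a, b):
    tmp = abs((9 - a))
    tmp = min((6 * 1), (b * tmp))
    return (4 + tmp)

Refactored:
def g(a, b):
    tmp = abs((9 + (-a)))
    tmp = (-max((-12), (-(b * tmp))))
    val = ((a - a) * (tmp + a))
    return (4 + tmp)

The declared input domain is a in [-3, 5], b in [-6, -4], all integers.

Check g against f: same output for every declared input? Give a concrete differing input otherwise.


There is a behavioral-looking edit here, yet the outcome never shifts on this domain; all 27 inputs agree.
verdict: equivalent


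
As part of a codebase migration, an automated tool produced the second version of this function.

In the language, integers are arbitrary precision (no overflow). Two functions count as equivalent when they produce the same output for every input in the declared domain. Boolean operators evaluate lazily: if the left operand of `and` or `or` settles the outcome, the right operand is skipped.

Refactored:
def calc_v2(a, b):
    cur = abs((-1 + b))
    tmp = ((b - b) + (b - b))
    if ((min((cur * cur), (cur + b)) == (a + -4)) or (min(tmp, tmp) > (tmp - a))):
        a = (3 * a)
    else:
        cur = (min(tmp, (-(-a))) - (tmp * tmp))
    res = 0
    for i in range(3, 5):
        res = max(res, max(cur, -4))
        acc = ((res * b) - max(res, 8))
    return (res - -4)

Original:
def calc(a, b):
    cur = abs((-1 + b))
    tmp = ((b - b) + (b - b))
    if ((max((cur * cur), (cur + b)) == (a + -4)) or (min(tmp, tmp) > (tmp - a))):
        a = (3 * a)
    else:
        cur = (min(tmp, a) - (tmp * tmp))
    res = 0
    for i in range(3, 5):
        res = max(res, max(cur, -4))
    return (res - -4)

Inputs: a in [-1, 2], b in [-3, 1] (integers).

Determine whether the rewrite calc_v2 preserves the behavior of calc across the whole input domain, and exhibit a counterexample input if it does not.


Although `max((cur * cur), (cur + b))` became `min((cur * cur), (cur + b))`, no input in the stated domain can expose it; all 20 inputs agree.
verdict: equivalent


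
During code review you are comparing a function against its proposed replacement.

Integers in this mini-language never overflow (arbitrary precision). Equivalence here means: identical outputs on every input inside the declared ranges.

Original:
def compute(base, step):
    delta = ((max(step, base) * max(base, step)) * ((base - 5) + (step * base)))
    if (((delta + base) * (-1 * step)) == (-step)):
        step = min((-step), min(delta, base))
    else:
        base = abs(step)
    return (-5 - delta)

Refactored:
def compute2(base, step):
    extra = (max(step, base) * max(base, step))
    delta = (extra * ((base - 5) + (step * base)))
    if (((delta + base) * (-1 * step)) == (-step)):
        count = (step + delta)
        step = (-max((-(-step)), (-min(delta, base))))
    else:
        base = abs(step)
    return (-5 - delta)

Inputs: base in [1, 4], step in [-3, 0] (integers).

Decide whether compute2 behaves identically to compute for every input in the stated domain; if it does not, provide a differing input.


Reading the diff, among the changes: arithmetic usage differs, statement counts differ, min/max/abs usage differs, local variable names differ.
Spot check at base=3, step=-3 — compute: delta = -99; (((delta + base) * (-1 * step)) == (-step)) -> false; base = 3; return 94. compute2: extra = 9; delta = -99; (((delta + base) * (-1 * step)) == (-step)) -> false; base = 3; return 94. Both give 94.
Sweeping the whole domain (16 inputs) finds no disagreement.
verdict: equivalent


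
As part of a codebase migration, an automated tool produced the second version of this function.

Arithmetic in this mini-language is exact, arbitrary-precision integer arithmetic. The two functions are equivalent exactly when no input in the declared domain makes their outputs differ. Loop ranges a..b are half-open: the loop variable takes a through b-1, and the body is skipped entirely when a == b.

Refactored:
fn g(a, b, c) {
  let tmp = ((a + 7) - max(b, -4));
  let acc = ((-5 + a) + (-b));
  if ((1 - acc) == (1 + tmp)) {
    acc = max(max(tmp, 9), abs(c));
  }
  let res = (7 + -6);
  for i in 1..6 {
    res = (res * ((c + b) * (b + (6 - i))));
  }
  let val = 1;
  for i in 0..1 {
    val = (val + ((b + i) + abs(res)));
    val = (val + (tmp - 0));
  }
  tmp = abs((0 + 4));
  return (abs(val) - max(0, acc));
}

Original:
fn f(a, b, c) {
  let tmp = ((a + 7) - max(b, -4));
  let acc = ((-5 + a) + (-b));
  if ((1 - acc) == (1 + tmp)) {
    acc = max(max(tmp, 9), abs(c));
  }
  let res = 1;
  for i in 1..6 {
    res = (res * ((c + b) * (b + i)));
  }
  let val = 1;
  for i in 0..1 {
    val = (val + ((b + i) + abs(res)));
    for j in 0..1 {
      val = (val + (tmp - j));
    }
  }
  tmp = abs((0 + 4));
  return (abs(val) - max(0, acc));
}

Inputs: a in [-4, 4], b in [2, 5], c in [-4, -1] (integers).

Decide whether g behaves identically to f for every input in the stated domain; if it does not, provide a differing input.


Side by side, the visible changes include: statement counts differ, and local variable names differ, and constant usage differs, and arithmetic usage differs, and loop structure differs.
Spot check at a=1, b=3, c=-1 — f: tmp=5, then acc=-7, then ((1 - acc) == (1 + tmp)) is false, then res=1, then (i=1), then res=8, then (i=2), then res=80, then (i=3), then res=960, then (i=4), then res=13440, then (i=5), then res=215040, then val=1, then (i=0), then val=215044, then (j=0), then val=215049, then tmp=4, then returns 215049. g: tmp=5, then acc=-7, then ((1 - acc) == (1 + tmp)) is false, then res=1, then (i=1), then res=16, then (i=2), then res=224, then (i=3), then res=2688, then (i=4), then res=26880, then (i=5), then res=215040, then val=1, then (i=0), then val=215044, then val=215049, then tmp=4, then returns 215049. Both give 215049.
Every one of the 144 inputs gives matching results.
verdict: equivalent


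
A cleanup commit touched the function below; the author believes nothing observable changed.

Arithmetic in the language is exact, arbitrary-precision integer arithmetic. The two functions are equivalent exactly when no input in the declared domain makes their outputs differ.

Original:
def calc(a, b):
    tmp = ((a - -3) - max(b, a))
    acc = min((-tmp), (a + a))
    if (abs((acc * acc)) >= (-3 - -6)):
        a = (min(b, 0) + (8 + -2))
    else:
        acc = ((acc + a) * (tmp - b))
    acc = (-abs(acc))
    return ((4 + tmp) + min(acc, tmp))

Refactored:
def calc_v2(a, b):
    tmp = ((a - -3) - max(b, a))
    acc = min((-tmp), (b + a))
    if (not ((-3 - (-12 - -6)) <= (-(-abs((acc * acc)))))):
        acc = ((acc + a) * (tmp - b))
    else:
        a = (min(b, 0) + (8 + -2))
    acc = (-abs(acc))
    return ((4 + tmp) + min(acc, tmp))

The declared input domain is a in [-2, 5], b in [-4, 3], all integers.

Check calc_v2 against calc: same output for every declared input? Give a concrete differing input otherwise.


There is a counterexample at a=-2, b=-4: 3 on one side, 1 on the other.
calc: tmp := 3 | acc := -4 | (abs((acc * acc)) >= (-3 - -6)): true | a := 2 | acc := -4 | result 3
calc_v2: tmp := 3 | acc := -6 | (not ((-3 - (-12 - -6)) <= (-(-abs((acc * acc)))))): false | a := 2 | acc := -6 | result 1
verdict: not equivalent; witness: a=-2, b=-4


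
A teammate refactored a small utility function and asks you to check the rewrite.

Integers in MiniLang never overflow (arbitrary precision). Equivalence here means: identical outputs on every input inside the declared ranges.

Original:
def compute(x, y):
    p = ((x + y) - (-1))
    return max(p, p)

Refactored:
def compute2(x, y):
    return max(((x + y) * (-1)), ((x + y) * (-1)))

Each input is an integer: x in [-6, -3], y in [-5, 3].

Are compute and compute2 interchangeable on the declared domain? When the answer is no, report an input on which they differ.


Input x=-6, y=-5: -10 from compute versus 11 from compute2.
verdict: not equivalent; witness: x=-6, y=-5


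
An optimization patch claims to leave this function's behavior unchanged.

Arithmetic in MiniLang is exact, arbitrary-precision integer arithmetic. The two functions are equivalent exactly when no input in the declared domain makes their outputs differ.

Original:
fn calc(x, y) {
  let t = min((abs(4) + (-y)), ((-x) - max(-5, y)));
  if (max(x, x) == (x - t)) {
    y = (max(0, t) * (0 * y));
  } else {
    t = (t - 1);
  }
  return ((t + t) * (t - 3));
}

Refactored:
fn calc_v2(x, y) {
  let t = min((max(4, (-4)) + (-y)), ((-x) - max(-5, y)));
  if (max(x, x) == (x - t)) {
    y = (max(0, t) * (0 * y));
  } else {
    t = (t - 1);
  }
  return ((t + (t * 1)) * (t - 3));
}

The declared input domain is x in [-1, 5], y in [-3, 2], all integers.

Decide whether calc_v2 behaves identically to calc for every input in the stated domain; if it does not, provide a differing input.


Comparing the listings, the differences include: arithmetic usage differs, and constant usage differs, and min/max/abs usage differs.
Tracing x=2, y=-3: calc: t = 1; (max(x, x) == (x - t)) -> false; t = 0; return 0 | calc_v2: t = 1; (max(x, x) == (x - t)) -> false; t = 0; return 0 — matching result 0.
Checked all 42 inputs in the declared domain: the outputs agree on every one.
verdict: equivalent


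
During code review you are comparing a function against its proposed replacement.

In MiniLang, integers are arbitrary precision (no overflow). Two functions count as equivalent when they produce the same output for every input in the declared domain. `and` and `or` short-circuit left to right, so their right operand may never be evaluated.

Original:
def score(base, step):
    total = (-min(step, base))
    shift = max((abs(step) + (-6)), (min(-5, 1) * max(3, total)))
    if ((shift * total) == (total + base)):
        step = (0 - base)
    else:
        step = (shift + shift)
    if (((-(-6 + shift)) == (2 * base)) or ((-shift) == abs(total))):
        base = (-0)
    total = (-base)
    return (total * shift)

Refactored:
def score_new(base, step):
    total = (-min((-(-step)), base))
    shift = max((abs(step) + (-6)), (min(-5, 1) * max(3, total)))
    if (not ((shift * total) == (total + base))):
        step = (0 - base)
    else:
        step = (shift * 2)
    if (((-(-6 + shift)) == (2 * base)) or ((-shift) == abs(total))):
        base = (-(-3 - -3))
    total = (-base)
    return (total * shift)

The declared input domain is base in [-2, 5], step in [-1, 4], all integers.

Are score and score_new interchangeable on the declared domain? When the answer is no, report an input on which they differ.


Equivalent. One difference looks behavioral, but it never changes the outcome for any declared input.
Sweeping the whole domain (48 inputs) finds no disagreement.
One worked example (base=-2, step=1) — score: total := 2 | shift := -5 | ((shift * total) == (total + base)): false | step := -10 | (((-(-6 + shift)) == (2 * base)) or ((-shift) == abs(total))): false | total := 2 | result -10; score_new: total := 2 | shift := -5 | (not ((shift * total) == (total + base))): true | step := 2 | (((-(-6 + shift)) == (2 * base)) or ((-shift) == abs(total))): false | total := 2 | result -10; agreement on -10.
verdict: equivalent


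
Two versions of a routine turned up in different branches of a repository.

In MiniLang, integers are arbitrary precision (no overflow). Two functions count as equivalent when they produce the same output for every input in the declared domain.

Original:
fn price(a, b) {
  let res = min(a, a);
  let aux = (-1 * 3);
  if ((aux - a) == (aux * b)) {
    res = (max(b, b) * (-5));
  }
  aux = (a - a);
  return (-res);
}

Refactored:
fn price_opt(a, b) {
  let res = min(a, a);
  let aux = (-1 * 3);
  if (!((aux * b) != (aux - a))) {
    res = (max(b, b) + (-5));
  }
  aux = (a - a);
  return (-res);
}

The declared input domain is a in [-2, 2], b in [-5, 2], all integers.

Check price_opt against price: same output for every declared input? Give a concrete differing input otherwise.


The rewrite breaks on a=0, b=1, where the results are 5 and 4.
price: res=0, then aux=-3, then ((aux - a) == (aux * b)) is true, then res=-5, then aux=0, then returns 5
price_opt: res=0, then aux=-3, then (!((aux * b) != (aux - a))) is true, then res=-4, then aux=0, then returns 4
verdict: not equivalent; witness: a=0, b=1


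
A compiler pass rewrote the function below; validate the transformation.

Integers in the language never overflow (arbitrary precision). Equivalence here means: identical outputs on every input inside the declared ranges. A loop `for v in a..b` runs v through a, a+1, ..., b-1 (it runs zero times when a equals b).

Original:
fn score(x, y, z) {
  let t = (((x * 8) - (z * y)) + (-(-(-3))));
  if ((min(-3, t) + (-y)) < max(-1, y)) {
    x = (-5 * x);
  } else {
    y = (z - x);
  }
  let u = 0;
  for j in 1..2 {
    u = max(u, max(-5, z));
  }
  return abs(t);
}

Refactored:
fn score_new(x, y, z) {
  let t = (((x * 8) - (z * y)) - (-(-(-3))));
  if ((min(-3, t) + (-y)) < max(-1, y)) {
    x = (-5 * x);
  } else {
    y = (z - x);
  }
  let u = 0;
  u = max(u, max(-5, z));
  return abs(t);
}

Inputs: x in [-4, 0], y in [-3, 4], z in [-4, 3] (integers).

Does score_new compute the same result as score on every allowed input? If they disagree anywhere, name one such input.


Evaluate both at x=-4, y=-3, z=-4.
score: t := -47 | ((min(-3, t) + (-y)) < max(-1, y)): true | x := 20 | u := 0 | iter j=1: | u := 0 | result 47
score_new: t := -41 | ((min(-3, t) + (-y)) < max(-1, y)): true | x := 20 | u := 0 | u := 0 | result 41
47 and 41 differ, so these are not the same function on this domain.
verdict: not equivalent; witness: x=-4, y=-3, z=-4


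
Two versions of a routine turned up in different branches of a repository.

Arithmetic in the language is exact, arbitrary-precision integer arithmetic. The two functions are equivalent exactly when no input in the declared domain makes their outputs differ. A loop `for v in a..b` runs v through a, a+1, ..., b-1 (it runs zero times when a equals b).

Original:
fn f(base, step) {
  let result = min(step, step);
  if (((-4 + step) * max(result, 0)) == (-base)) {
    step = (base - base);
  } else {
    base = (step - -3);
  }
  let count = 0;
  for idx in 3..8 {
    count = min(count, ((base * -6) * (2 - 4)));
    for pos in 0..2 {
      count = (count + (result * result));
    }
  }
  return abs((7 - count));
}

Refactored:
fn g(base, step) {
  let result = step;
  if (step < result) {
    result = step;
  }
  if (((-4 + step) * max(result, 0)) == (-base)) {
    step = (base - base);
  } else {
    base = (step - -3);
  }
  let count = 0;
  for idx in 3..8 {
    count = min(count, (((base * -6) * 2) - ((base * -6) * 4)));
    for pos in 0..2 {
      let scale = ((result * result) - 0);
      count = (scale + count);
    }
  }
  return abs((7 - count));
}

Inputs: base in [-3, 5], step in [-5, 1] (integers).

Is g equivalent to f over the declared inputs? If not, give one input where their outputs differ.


Comparing the listings, the differences include: statement counts differ, and constant usage differs, and branching structure differs, and arithmetic usage differs, and min/max/abs usage differs, and local variable names differ, and comparison usage differs.
Tracing base=1, step=1: f: result := 1 | (((-4 + step) * max(result, 0)) == (-base)): false | base := 4 | count := 0 | iter idx=3: | count := 0 | iter pos=0: | count := 1 | iter pos=1: | count := 2 | iter idx=4: | count := 2 | iter pos=0: | count := 3 | iter pos=1: | count := 4 | iter idx=5: | count := 4 | iter pos=0: | count := 5 | iter pos=1: | count := 6 | iter idx=6: | count := 6 | iter pos=0: | count := 7 | iter pos=1: | count := 8 | iter idx=7: | count := 8 | iter pos=0: | count := 9 | iter pos=1: | count := 10 | result 3 | g: result := 1 | (step < result): false | (((-4 + step) * max(result, 0)) == (-base)): false | base := 4 | count := 0 | iter idx=3: | count := 0 | iter pos=0: | scale := 1 | count := 1 | iter pos=1: | scale := 1 | count := 2 | iter idx=4: | count := 2 | iter pos=0: | scale := 1 | count := 3 | iter pos=1: | scale := 1 | count := 4 | iter idx=5: | count := 4 | iter pos=0: | scale := 1 | count := 5 | iter pos=1: | scale := 1 | count := 6 | iter idx=6: | count := 6 | iter pos=0: | scale := 1 | count := 7 | iter pos=1: | scale := 1 | count := 8 | iter idx=7: | count := 8 | iter pos=0: | scale := 1 | count := 9 | iter pos=1: | scale := 1 | count := 10 | result 3 — matching result 3.
Across all 63 domain points the two functions coincide.
verdict: equivalent


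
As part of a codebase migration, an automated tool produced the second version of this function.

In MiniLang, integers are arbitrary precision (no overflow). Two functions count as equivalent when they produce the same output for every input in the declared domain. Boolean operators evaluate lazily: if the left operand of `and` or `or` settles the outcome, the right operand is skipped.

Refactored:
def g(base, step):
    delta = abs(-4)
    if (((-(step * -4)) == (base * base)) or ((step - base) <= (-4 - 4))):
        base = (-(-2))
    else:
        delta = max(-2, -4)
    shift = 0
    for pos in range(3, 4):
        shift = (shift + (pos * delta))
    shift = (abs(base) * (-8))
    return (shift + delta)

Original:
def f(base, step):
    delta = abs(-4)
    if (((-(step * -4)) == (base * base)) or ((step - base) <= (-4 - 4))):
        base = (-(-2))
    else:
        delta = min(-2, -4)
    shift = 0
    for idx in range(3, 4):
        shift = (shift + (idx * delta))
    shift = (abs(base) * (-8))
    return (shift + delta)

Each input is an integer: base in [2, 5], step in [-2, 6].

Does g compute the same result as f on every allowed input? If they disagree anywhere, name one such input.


Take base=2, step=-2.
f: delta := 4 | (((-(step * -4)) == (base * base)) or ((step - base) <= (-4 - 4))): false | delta := -4 | shift := 0 | iter idx=3: | shift := -12 | shift := -16 | result -20
g: delta := 4 | (((-(step * -4)) == (base * base)) or ((step - base) <= (-4 - 4))): false | delta := -2 | shift := 0 | iter pos=3: | shift := -6 | shift := -16 | result -18
-20 vs -18 — the two versions disagree here.
verdict: not equivalent; witness: base=2, step=-2


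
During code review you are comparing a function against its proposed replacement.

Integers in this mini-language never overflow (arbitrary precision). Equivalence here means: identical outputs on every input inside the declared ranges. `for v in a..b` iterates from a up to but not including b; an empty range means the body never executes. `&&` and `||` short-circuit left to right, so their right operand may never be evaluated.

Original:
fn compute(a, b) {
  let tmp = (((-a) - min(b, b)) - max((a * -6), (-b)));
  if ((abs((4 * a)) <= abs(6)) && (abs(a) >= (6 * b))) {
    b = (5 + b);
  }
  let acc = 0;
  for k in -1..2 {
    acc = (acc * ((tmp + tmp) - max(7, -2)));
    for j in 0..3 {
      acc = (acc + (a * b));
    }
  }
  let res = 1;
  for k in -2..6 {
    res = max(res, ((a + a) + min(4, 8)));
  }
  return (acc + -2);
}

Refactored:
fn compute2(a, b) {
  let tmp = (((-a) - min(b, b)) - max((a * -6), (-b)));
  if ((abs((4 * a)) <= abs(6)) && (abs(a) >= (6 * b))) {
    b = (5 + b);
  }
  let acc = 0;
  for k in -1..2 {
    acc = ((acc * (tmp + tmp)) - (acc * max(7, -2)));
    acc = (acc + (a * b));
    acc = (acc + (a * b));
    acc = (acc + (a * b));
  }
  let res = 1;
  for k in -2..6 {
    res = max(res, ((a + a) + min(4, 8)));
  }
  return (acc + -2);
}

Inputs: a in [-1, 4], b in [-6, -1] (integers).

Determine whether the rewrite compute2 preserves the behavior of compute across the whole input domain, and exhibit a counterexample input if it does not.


Side by side, the visible changes include: loop structure differs; statement counts differ; arithmetic usage differs; local variable names differ.
Tracing a=2, b=-6: compute: tmp := -2 | ((abs((4 * a)) <= abs(6)) && (abs(a) >= (6 * b))): false | acc := 0 | iter k=-1: | acc := 0 | iter j=0: | acc := -12 | iter j=1: | acc := -24 | iter j=2: | acc := -36 | iter k=0: | acc := 396 | iter j=0: | acc := 384 | iter j=1: | acc := 372 | iter j=2: | acc := 360 | iter k=1: | acc := -3960 | iter j=0: | acc := -3972 | iter j=1: | acc := -3984 | iter j=2: | acc := -3996 | res := 1 | iter k=-2: | res := 8 | iter k=-1: | res := 8 | iter k=0: | res := 8 | iter k=1: | res := 8 | iter k=2: | res := 8 | iter k=3: | res := 8 | iter k=4: | res := 8 | iter k=5: | res := 8 | result -3998 | compute2: tmp := -2 | ((abs((4 * a)) <= abs(6)) && (abs(a) >= (6 * b))): false | acc := 0 | iter k=-1: | acc := 0 | acc := -12 | acc := -24 | acc := -36 | iter k=0: | acc := 396 | acc := 384 | acc := 372 | acc := 360 | iter k=1: | acc := -3960 | acc := -3972 | acc := -3984 | acc := -3996 | res := 1 | iter k=-2: | res := 8 | iter k=-1: | res := 8 | iter k=0: | res := 8 | iter k=1: | res := 8 | iter k=2: | res := 8 | iter k=3: | res := 8 | iter k=4: | res := 8 | iter k=5: | res := 8 | result -3998 — matching result -3998.
An exhaustive pass over the 36 declared inputs shows identical outputs.
verdict: equivalent


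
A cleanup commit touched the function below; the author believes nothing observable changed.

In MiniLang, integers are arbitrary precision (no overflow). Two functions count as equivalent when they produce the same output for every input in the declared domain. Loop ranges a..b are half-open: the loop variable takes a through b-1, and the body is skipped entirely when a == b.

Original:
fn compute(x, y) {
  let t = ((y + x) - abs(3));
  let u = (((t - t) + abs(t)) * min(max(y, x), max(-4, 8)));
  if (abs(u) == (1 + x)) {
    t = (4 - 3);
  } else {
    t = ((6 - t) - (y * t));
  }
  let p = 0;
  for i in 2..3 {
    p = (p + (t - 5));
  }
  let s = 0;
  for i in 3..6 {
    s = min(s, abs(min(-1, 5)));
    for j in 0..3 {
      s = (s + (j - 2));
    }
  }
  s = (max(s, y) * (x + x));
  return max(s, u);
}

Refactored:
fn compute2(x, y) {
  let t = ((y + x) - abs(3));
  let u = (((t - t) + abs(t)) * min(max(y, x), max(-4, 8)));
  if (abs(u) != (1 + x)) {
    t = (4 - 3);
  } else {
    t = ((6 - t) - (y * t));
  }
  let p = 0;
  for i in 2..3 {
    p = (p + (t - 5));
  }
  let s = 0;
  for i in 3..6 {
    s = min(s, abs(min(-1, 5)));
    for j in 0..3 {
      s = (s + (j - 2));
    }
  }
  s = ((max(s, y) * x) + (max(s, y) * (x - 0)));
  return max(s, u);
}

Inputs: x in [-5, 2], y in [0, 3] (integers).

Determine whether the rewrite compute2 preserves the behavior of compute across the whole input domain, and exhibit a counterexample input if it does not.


The suspicious edit (`(abs(u) == (1 + x))` became `(abs(u) != (1 + x))`) never changes the result for any input inside the declared domain.
Tracing x=0, y=1: compute: t=-2, then u=2, then (abs(u) == (1 + x)) is false, then t=10, then p=0, then (i=2), then p=5, then s=0, then (i=3), then s=0, then (j=0), then s=-2, then (j=1), then s=-3, then (j=2), then s=-3, then (i=4), then s=-3, then (j=0), then s=-5, then (j=1), then s=-6, then (j=2), then s=-6, then (i=5), then s=-6, then (j=0), then s=-8, then (j=1), then s=-9, then (j=2), then s=-9, then s=0, then returns 2 | compute2: t=-2, then u=2, then (abs(u) != (1 + x)) is true, then t=1, then p=0, then (i=2), then p=-4, then s=0, then (i=3), then s=0, then (j=0), then s=-2, then (j=1), then s=-3, then (j=2), then s=-3, then (i=4), then s=-3, then (j=0), then s=-5, then (j=1), then s=-6, then (j=2), then s=-6, then (i=5), then s=-6, then (j=0), then s=-8, then (j=1), then s=-9, then (j=2), then s=-9, then s=0, then returns 2 — matching result 2.
Sweeping the whole domain (32 inputs) finds no disagreement.
verdict: equivalent


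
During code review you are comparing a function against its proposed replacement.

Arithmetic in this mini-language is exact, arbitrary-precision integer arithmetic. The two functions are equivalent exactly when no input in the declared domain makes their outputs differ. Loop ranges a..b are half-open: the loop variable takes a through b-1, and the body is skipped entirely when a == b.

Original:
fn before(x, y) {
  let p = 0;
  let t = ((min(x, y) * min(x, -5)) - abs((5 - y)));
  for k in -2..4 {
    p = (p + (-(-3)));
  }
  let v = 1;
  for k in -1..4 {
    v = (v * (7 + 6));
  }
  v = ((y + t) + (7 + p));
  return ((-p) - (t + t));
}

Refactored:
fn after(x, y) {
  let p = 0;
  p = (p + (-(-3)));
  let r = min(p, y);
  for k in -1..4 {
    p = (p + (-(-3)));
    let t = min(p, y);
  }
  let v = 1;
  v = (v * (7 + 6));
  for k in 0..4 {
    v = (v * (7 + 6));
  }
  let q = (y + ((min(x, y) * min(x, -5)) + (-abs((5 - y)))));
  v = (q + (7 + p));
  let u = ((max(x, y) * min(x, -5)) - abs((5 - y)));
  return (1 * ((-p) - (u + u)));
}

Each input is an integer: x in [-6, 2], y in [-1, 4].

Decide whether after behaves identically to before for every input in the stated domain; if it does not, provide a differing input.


There is a counterexample at x=-6, y=-1: -78 on one side, -18 on the other.
before: p becomes 0; next t becomes 30; next at k=-2:; next p becomes 3; next at k=-1:; next p becomes 6; next at k=0:; next p becomes 9; next at k=1:; next p becomes 12; next at k=2:; next p becomes 15; next at k=3:; next p becomes 18; next v becomes 1; next at k=-1:; next v becomes 13; next at k=0:; next v becomes 169; next at k=1:; next v becomes 2197; next at k=2:; next v becomes 28561; next at k=3:; next v becomes 371293; next v becomes 54; next final value -78
after: p becomes 0; next p becomes 3; next r becomes -1; next at k=-1:; next p becomes 6; next t becomes -1; next at k=0:; next p becomes 9; next t becomes -1; next at k=1:; next p becomes 12; next t becomes -1; next at k=2:; next p becomes 15; next t becomes -1; next at k=3:; next p becomes 18; next t becomes -1; next v becomes 1; next v becomes 13; next at k=0:; next v becomes 169; next at k=1:; next v becomes 2197; next at k=2:; next v becomes 28561; next at k=3:; next v becomes 371293; next q becomes 29; next v becomes 54; next u becomes 0; next final value -18
verdict: not equivalent; witness: x=-6, y=-1


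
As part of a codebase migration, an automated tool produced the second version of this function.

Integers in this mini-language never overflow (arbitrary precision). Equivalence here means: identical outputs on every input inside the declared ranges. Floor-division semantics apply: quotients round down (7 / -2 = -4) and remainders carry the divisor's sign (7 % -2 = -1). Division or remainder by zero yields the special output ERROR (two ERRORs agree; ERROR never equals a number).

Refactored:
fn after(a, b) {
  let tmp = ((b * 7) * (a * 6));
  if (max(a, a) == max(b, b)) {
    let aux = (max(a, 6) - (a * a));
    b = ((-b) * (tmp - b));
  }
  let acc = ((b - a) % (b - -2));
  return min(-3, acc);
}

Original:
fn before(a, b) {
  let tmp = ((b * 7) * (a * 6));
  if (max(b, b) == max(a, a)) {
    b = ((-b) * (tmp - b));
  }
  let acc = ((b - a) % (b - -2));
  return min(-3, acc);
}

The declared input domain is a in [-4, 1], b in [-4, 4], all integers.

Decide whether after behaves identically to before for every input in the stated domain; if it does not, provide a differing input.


Changes here: min/max/abs usage differs; and statement counts differ; and arithmetic usage differs; and constant usage differs; and local variable names differ; the full 54-point sweep finds no disagreement.
verdict: equivalent


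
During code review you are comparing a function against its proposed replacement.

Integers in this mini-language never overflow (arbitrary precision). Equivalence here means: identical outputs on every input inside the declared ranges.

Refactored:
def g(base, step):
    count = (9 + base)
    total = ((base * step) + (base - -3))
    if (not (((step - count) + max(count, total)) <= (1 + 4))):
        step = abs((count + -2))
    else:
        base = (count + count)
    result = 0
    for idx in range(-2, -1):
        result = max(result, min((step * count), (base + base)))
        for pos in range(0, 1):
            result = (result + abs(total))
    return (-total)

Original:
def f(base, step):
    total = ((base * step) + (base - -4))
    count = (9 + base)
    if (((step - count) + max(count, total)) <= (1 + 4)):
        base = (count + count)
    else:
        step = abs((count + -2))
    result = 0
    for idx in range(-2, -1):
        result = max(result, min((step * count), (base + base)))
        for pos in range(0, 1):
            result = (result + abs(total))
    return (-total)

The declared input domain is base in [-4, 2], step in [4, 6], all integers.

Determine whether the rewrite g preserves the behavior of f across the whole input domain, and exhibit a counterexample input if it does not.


The rewrite breaks on base=-4, step=4, where the results are 16 and 17.
f: total becomes -16; next count becomes 5; next (((step - count) + max(count, total)) <= (1 + 4)) evaluates to true; next base becomes 10; next result becomes 0; next at idx=-2:; next result becomes 20; next at pos=0:; next result becomes 36; next final value 16
g: count becomes 5; next total becomes -17; next (not (((step - count) + max(count, total)) <= (1 + 4))) evaluates to false; next base becomes 10; next result becomes 0; next at idx=-2:; next result becomes 20; next at pos=0:; next result becomes 37; next final value 17
verdict: not equivalent; witness: base=-4, step=4
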